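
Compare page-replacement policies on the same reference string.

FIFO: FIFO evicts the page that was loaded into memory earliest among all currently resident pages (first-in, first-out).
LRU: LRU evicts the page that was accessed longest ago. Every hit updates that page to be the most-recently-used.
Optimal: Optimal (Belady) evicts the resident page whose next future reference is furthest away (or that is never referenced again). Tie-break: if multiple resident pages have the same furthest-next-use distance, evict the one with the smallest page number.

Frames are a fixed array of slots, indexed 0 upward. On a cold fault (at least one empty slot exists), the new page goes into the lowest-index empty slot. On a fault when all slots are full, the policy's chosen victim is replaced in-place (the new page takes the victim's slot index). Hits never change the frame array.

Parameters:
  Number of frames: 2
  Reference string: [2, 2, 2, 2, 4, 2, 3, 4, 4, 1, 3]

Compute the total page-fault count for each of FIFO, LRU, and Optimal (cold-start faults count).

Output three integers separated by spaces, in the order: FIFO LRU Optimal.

--- FIFO ---
  step 0: ref 2 -> FAULT, frames=[2,-] (faults so far: 1)
  step 1: ref 2 -> HIT, frames=[2,-] (faults so far: 1)
  step 2: ref 2 -> HIT, frames=[2,-] (faults so far: 1)
  step 3: ref 2 -> HIT, frames=[2,-] (faults so far: 1)
  step 4: ref 4 -> FAULT, frames=[2,4] (faults so far: 2)
  step 5: ref 2 -> HIT, frames=[2,4] (faults so far: 2)
  step 6: ref 3 -> FAULT, evict 2, frames=[3,4] (faults so far: 3)
  step 7: ref 4 -> HIT, frames=[3,4] (faults so far: 3)
  step 8: ref 4 -> HIT, frames=[3,4] (faults so far: 3)
  step 9: ref 1 -> FAULT, evict 4, frames=[3,1] (faults so far: 4)
  step 10: ref 3 -> HIT, frames=[3,1] (faults so far: 4)
  FIFO total faults: 4
--- LRU ---
  step 0: ref 2 -> FAULT, frames=[2,-] (faults so far: 1)
  step 1: ref 2 -> HIT, frames=[2,-] (faults so far: 1)
  step 2: ref 2 -> HIT, frames=[2,-] (faults so far: 1)
  step 3: ref 2 -> HIT, frames=[2,-] (faults so far: 1)
  step 4: ref 4 -> FAULT, frames=[2,4] (faults so far: 2)
  step 5: ref 2 -> HIT, frames=[2,4] (faults so far: 2)
  step 6: ref 3 -> FAULT, evict 4, frames=[2,3] (faults so far: 3)
  step 7: ref 4 -> FAULT, evict 2, frames=[4,3] (faults so far: 4)
  step 8: ref 4 -> HIT, frames=[4,3] (faults so far: 4)
  step 9: ref 1 -> FAULT, evict 3, frames=[4,1] (faults so far: 5)
  step 10: ref 3 -> FAULT, evict 4, frames=[3,1] (faults so far: 6)
  LRU total faults: 6
--- Optimal ---
  step 0: ref 2 -> FAULT, frames=[2,-] (faults so far: 1)
  step 1: ref 2 -> HIT, frames=[2,-] (faults so far: 1)
  step 2: ref 2 -> HIT, frames=[2,-] (faults so far: 1)
  step 3: ref 2 -> HIT, frames=[2,-] (faults so far: 1)
  step 4: ref 4 -> FAULT, frames=[2,4] (faults so far: 2)
  step 5: ref 2 -> HIT, frames=[2,4] (faults so far: 2)
  step 6: ref 3 -> FAULT, evict 2, frames=[3,4] (faults so far: 3)
  step 7: ref 4 -> HIT, frames=[3,4] (faults so far: 3)
  step 8: ref 4 -> HIT, frames=[3,4] (faults so far: 3)
  step 9: ref 1 -> FAULT, evict 4, frames=[3,1] (faults so far: 4)
  step 10: ref 3 -> HIT, frames=[3,1] (faults so far: 4)
  Optimal total faults: 4

Answer: 4 6 4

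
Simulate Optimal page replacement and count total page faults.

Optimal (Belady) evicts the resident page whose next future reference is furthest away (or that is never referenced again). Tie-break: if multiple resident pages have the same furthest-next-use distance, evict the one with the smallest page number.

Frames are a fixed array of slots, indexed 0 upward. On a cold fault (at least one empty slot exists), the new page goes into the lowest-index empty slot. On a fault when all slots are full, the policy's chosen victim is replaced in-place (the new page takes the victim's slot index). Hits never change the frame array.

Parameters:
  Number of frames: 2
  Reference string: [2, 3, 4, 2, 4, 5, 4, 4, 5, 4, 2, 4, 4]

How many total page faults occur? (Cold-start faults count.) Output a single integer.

Step 0: ref 2 → FAULT, frames=[2,-]
Step 1: ref 3 → FAULT, frames=[2,3]
Step 2: ref 4 → FAULT (evict 3), frames=[2,4]
Step 3: ref 2 → HIT, frames=[2,4]
Step 4: ref 4 → HIT, frames=[2,4]
Step 5: ref 5 → FAULT (evict 2), frames=[5,4]
Step 6: ref 4 → HIT, frames=[5,4]
Step 7: ref 4 → HIT, frames=[5,4]
Step 8: ref 5 → HIT, frames=[5,4]
Step 9: ref 4 → HIT, frames=[5,4]
Step 10: ref 2 → FAULT (evict 5), frames=[2,4]
Step 11: ref 4 → HIT, frames=[2,4]
Step 12: ref 4 → HIT, frames=[2,4]
Total faults: 5

Answer: 5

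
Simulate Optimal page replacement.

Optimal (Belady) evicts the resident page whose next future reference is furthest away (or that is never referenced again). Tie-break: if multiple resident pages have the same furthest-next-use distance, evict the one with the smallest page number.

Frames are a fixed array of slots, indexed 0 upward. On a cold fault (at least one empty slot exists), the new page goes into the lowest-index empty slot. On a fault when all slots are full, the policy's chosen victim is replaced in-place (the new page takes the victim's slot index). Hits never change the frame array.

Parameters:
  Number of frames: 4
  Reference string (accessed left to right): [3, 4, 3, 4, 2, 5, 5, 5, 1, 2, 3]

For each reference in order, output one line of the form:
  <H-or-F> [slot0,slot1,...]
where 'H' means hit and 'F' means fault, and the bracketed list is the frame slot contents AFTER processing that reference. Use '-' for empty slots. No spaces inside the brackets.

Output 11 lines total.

F [3,-,-,-]
F [3,4,-,-]
H [3,4,-,-]
H [3,4,-,-]
F [3,4,2,-]
F [3,4,2,5]
H [3,4,2,5]
H [3,4,2,5]
F [3,1,2,5]
H [3,1,2,5]
H [3,1,2,5]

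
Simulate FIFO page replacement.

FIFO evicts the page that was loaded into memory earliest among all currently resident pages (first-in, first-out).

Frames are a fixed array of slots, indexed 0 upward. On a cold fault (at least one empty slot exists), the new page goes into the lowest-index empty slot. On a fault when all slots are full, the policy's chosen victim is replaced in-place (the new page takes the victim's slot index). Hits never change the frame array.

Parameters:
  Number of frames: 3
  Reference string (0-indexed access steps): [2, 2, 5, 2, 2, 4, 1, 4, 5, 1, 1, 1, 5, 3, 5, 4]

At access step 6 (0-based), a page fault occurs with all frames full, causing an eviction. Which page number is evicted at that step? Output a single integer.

Step 0: ref 2 -> FAULT, frames=[2,-,-]
Step 1: ref 2 -> HIT, frames=[2,-,-]
Step 2: ref 5 -> FAULT, frames=[2,5,-]
Step 3: ref 2 -> HIT, frames=[2,5,-]
Step 4: ref 2 -> HIT, frames=[2,5,-]
Step 5: ref 4 -> FAULT, frames=[2,5,4]
Step 6: ref 1 -> FAULT, evict 2, frames=[1,5,4]
At step 6: evicted page 2

Answer: 2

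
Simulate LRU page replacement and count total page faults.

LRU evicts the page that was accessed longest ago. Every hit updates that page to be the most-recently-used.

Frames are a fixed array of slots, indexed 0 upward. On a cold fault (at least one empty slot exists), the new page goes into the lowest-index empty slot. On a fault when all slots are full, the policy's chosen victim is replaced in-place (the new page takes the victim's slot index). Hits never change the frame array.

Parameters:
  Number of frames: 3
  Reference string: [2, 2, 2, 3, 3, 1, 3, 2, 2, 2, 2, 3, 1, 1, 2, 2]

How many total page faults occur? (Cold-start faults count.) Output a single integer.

Step 0: ref 2 → FAULT, frames=[2,-,-]
Step 1: ref 2 → HIT, frames=[2,-,-]
Step 2: ref 2 → HIT, frames=[2,-,-]
Step 3: ref 3 → FAULT, frames=[2,3,-]
Step 4: ref 3 → HIT, frames=[2,3,-]
Step 5: ref 1 → FAULT, frames=[2,3,1]
Step 6: ref 3 → HIT, frames=[2,3,1]
Step 7: ref 2 → HIT, frames=[2,3,1]
Step 8: ref 2 → HIT, frames=[2,3,1]
Step 9: ref 2 → HIT, frames=[2,3,1]
Step 10: ref 2 → HIT, frames=[2,3,1]
Step 11: ref 3 → HIT, frames=[2,3,1]
Step 12: ref 1 → HIT, frames=[2,3,1]
Step 13: ref 1 → HIT, frames=[2,3,1]
Step 14: ref 2 → HIT, frames=[2,3,1]
Step 15: ref 2 → HIT, frames=[2,3,1]
Total faults: 3

Answer: 3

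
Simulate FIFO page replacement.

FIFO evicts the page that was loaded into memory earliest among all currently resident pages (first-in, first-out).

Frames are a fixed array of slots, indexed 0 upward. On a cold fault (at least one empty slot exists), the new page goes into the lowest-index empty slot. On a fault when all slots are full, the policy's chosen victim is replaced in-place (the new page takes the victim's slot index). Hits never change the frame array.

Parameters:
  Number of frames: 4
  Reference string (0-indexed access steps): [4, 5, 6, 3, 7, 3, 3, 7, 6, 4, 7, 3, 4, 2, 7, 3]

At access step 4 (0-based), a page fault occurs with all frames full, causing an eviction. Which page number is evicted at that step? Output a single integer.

Step 0: ref 4 -> FAULT, frames=[4,-,-,-]
Step 1: ref 5 -> FAULT, frames=[4,5,-,-]
Step 2: ref 6 -> FAULT, frames=[4,5,6,-]
Step 3: ref 3 -> FAULT, frames=[4,5,6,3]
Step 4: ref 7 -> FAULT, evict 4, frames=[7,5,6,3]
At step 4: evicted page 4

Answer: 4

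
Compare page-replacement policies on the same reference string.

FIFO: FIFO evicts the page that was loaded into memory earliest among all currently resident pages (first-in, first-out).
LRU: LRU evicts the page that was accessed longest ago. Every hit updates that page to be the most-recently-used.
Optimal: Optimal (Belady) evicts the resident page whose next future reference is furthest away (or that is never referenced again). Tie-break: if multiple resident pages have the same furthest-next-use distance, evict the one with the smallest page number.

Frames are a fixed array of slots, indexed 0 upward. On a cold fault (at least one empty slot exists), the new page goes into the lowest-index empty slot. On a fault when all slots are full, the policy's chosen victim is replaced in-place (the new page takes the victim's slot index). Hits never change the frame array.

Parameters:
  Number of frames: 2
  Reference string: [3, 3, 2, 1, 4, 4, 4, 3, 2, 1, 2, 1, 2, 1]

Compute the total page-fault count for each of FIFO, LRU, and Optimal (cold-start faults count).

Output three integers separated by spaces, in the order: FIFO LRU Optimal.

Answer: 7 7 6

Derivation:
--- FIFO ---
  step 0: ref 3 -> FAULT, frames=[3,-] (faults so far: 1)
  step 1: ref 3 -> HIT, frames=[3,-] (faults so far: 1)
  step 2: ref 2 -> FAULT, frames=[3,2] (faults so far: 2)
  step 3: ref 1 -> FAULT, evict 3, frames=[1,2] (faults so far: 3)
  step 4: ref 4 -> FAULT, evict 2, frames=[1,4] (faults so far: 4)
  step 5: ref 4 -> HIT, frames=[1,4] (faults so far: 4)
  step 6: ref 4 -> HIT, frames=[1,4] (faults so far: 4)
  step 7: ref 3 -> FAULT, evict 1, frames=[3,4] (faults so far: 5)
  step 8: ref 2 -> FAULT, evict 4, frames=[3,2] (faults so far: 6)
  step 9: ref 1 -> FAULT, evict 3, frames=[1,2] (faults so far: 7)
  step 10: ref 2 -> HIT, frames=[1,2] (faults so far: 7)
  step 11: ref 1 -> HIT, frames=[1,2] (faults so far: 7)
  step 12: ref 2 -> HIT, frames=[1,2] (faults so far: 7)
  step 13: ref 1 -> HIT, frames=[1,2] (faults so far: 7)
  FIFO total faults: 7
--- LRU ---
  step 0: ref 3 -> FAULT, frames=[3,-] (faults so far: 1)
  step 1: ref 3 -> HIT, frames=[3,-] (faults so far: 1)
  step 2: ref 2 -> FAULT, frames=[3,2] (faults so far: 2)
  step 3: ref 1 -> FAULT, evict 3, frames=[1,2] (faults so far: 3)
  step 4: ref 4 -> FAULT, evict 2, frames=[1,4] (faults so far: 4)
  step 5: ref 4 -> HIT, frames=[1,4] (faults so far: 4)
  step 6: ref 4 -> HIT, frames=[1,4] (faults so far: 4)
  step 7: ref 3 -> FAULT, evict 1, frames=[3,4] (faults so far: 5)
  step 8: ref 2 -> FAULT, evict 4, frames=[3,2] (faults so far: 6)
  step 9: ref 1 -> FAULT, evict 3, frames=[1,2] (faults so far: 7)
  step 10: ref 2 -> HIT, frames=[1,2] (faults so far: 7)
  step 11: ref 1 -> HIT, frames=[1,2] (faults so far: 7)
  step 12: ref 2 -> HIT, frames=[1,2] (faults so far: 7)
  step 13: ref 1 -> HIT, frames=[1,2] (faults so far: 7)
  LRU total faults: 7
--- Optimal ---
  step 0: ref 3 -> FAULT, frames=[3,-] (faults so far: 1)
  step 1: ref 3 -> HIT, frames=[3,-] (faults so far: 1)
  step 2: ref 2 -> FAULT, frames=[3,2] (faults so far: 2)
  step 3: ref 1 -> FAULT, evict 2, frames=[3,1] (faults so far: 3)
  step 4: ref 4 -> FAULT, evict 1, frames=[3,4] (faults so far: 4)
  step 5: ref 4 -> HIT, frames=[3,4] (faults so far: 4)
  step 6: ref 4 -> HIT, frames=[3,4] (faults so far: 4)
  step 7: ref 3 -> HIT, frames=[3,4] (faults so far: 4)
  step 8: ref 2 -> FAULT, evict 3, frames=[2,4] (faults so far: 5)
  step 9: ref 1 -> FAULT, evict 4, frames=[2,1] (faults so far: 6)
  step 10: ref 2 -> HIT, frames=[2,1] (faults so far: 6)
  step 11: ref 1 -> HIT, frames=[2,1] (faults so far: 6)
  step 12: ref 2 -> HIT, frames=[2,1] (faults so far: 6)
  step 13: ref 1 -> HIT, frames=[2,1] (faults so far: 6)
  Optimal total faults: 6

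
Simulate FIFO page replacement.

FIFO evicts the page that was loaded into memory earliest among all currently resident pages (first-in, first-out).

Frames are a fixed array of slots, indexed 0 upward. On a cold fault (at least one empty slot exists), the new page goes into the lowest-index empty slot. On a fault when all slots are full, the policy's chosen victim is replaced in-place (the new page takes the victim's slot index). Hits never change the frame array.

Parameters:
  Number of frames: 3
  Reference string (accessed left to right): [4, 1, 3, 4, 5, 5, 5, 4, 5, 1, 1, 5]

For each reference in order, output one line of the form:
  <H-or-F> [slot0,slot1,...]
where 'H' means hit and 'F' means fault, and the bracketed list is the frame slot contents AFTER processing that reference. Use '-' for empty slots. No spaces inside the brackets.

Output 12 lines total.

F [4,-,-]
F [4,1,-]
F [4,1,3]
H [4,1,3]
F [5,1,3]
H [5,1,3]
H [5,1,3]
F [5,4,3]
H [5,4,3]
F [5,4,1]
H [5,4,1]
H [5,4,1]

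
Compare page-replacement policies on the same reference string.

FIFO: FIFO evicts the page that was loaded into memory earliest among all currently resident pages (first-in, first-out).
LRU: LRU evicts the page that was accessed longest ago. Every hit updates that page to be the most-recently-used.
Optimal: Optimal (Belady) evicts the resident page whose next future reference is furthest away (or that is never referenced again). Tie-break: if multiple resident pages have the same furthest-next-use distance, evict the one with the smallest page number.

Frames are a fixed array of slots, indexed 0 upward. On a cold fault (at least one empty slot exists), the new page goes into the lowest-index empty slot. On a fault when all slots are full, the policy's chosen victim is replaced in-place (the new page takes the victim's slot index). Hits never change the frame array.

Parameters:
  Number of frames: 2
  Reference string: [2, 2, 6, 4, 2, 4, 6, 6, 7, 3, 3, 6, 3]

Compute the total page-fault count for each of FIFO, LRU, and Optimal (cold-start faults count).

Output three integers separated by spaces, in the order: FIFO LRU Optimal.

Answer: 8 8 6

Derivation:
--- FIFO ---
  step 0: ref 2 -> FAULT, frames=[2,-] (faults so far: 1)
  step 1: ref 2 -> HIT, frames=[2,-] (faults so far: 1)
  step 2: ref 6 -> FAULT, frames=[2,6] (faults so far: 2)
  step 3: ref 4 -> FAULT, evict 2, frames=[4,6] (faults so far: 3)
  step 4: ref 2 -> FAULT, evict 6, frames=[4,2] (faults so far: 4)
  step 5: ref 4 -> HIT, frames=[4,2] (faults so far: 4)
  step 6: ref 6 -> FAULT, evict 4, frames=[6,2] (faults so far: 5)
  step 7: ref 6 -> HIT, frames=[6,2] (faults so far: 5)
  step 8: ref 7 -> FAULT, evict 2, frames=[6,7] (faults so far: 6)
  step 9: ref 3 -> FAULT, evict 6, frames=[3,7] (faults so far: 7)
  step 10: ref 3 -> HIT, frames=[3,7] (faults so far: 7)
  step 11: ref 6 -> FAULT, evict 7, frames=[3,6] (faults so far: 8)
  step 12: ref 3 -> HIT, frames=[3,6] (faults so far: 8)
  FIFO total faults: 8
--- LRU ---
  step 0: ref 2 -> FAULT, frames=[2,-] (faults so far: 1)
  step 1: ref 2 -> HIT, frames=[2,-] (faults so far: 1)
  step 2: ref 6 -> FAULT, frames=[2,6] (faults so far: 2)
  step 3: ref 4 -> FAULT, evict 2, frames=[4,6] (faults so far: 3)
  step 4: ref 2 -> FAULT, evict 6, frames=[4,2] (faults so far: 4)
  step 5: ref 4 -> HIT, frames=[4,2] (faults so far: 4)
  step 6: ref 6 -> FAULT, evict 2, frames=[4,6] (faults so far: 5)
  step 7: ref 6 -> HIT, frames=[4,6] (faults so far: 5)
  step 8: ref 7 -> FAULT, evict 4, frames=[7,6] (faults so far: 6)
  step 9: ref 3 -> FAULT, evict 6, frames=[7,3] (faults so far: 7)
  step 10: ref 3 -> HIT, frames=[7,3] (faults so far: 7)
  step 11: ref 6 -> FAULT, evict 7, frames=[6,3] (faults so far: 8)
  step 12: ref 3 -> HIT, frames=[6,3] (faults so far: 8)
  LRU total faults: 8
--- Optimal ---
  step 0: ref 2 -> FAULT, frames=[2,-] (faults so far: 1)
  step 1: ref 2 -> HIT, frames=[2,-] (faults so far: 1)
  step 2: ref 6 -> FAULT, frames=[2,6] (faults so far: 2)
  step 3: ref 4 -> FAULT, evict 6, frames=[2,4] (faults so far: 3)
  step 4: ref 2 -> HIT, frames=[2,4] (faults so far: 3)
  step 5: ref 4 -> HIT, frames=[2,4] (faults so far: 3)
  step 6: ref 6 -> FAULT, evict 2, frames=[6,4] (faults so far: 4)
  step 7: ref 6 -> HIT, frames=[6,4] (faults so far: 4)
  step 8: ref 7 -> FAULT, evict 4, frames=[6,7] (faults so far: 5)
  step 9: ref 3 -> FAULT, evict 7, frames=[6,3] (faults so far: 6)
  step 10: ref 3 -> HIT, frames=[6,3] (faults so far: 6)
  step 11: ref 6 -> HIT, frames=[6,3] (faults so far: 6)
  step 12: ref 3 -> HIT, frames=[6,3] (faults so far: 6)
  Optimal total faults: 6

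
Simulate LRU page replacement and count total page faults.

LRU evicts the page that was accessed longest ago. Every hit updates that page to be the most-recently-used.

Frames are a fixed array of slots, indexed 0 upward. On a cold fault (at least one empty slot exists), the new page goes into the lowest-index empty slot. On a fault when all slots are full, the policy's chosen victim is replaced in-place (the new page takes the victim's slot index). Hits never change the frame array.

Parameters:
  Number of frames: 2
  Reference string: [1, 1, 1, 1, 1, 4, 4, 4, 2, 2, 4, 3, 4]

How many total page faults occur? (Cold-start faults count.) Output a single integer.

Answer: 4

Derivation:
Step 0: ref 1 → FAULT, frames=[1,-]
Step 1: ref 1 → HIT, frames=[1,-]
Step 2: ref 1 → HIT, frames=[1,-]
Step 3: ref 1 → HIT, frames=[1,-]
Step 4: ref 1 → HIT, frames=[1,-]
Step 5: ref 4 → FAULT, frames=[1,4]
Step 6: ref 4 → HIT, frames=[1,4]
Step 7: ref 4 → HIT, frames=[1,4]
Step 8: ref 2 → FAULT (evict 1), frames=[2,4]
Step 9: ref 2 → HIT, frames=[2,4]
Step 10: ref 4 → HIT, frames=[2,4]
Step 11: ref 3 → FAULT (evict 2), frames=[3,4]
Step 12: ref 4 → HIT, frames=[3,4]
Total faults: 4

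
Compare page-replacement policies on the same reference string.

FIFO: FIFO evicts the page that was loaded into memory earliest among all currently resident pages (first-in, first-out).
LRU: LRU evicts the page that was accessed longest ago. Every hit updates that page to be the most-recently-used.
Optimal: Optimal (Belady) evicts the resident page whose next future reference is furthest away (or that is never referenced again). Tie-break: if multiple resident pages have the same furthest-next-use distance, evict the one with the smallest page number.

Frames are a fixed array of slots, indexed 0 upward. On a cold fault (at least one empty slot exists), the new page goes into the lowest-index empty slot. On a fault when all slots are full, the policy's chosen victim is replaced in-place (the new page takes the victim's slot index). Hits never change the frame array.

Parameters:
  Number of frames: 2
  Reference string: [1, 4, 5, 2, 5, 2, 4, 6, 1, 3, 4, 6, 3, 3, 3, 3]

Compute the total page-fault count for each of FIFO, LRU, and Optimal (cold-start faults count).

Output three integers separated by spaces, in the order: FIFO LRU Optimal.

Answer: 11 11 9

Derivation:
--- FIFO ---
  step 0: ref 1 -> FAULT, frames=[1,-] (faults so far: 1)
  step 1: ref 4 -> FAULT, frames=[1,4] (faults so far: 2)
  step 2: ref 5 -> FAULT, evict 1, frames=[5,4] (faults so far: 3)
  step 3: ref 2 -> FAULT, evict 4, frames=[5,2] (faults so far: 4)
  step 4: ref 5 -> HIT, frames=[5,2] (faults so far: 4)
  step 5: ref 2 -> HIT, frames=[5,2] (faults so far: 4)
  step 6: ref 4 -> FAULT, evict 5, frames=[4,2] (faults so far: 5)
  step 7: ref 6 -> FAULT, evict 2, frames=[4,6] (faults so far: 6)
  step 8: ref 1 -> FAULT, evict 4, frames=[1,6] (faults so far: 7)
  step 9: ref 3 -> FAULT, evict 6, frames=[1,3] (faults so far: 8)
  step 10: ref 4 -> FAULT, evict 1, frames=[4,3] (faults so far: 9)
  step 11: ref 6 -> FAULT, evict 3, frames=[4,6] (faults so far: 10)
  step 12: ref 3 -> FAULT, evict 4, frames=[3,6] (faults so far: 11)
  step 13: ref 3 -> HIT, frames=[3,6] (faults so far: 11)
  step 14: ref 3 -> HIT, frames=[3,6] (faults so far: 11)
  step 15: ref 3 -> HIT, frames=[3,6] (faults so far: 11)
  FIFO total faults: 11
--- LRU ---
  step 0: ref 1 -> FAULT, frames=[1,-] (faults so far: 1)
  step 1: ref 4 -> FAULT, frames=[1,4] (faults so far: 2)
  step 2: ref 5 -> FAULT, evict 1, frames=[5,4] (faults so far: 3)
  step 3: ref 2 -> FAULT, evict 4, frames=[5,2] (faults so far: 4)
  step 4: ref 5 -> HIT, frames=[5,2] (faults so far: 4)
  step 5: ref 2 -> HIT, frames=[5,2] (faults so far: 4)
  step 6: ref 4 -> FAULT, evict 5, frames=[4,2] (faults so far: 5)
  step 7: ref 6 -> FAULT, evict 2, frames=[4,6] (faults so far: 6)
  step 8: ref 1 -> FAULT, evict 4, frames=[1,6] (faults so far: 7)
  step 9: ref 3 -> FAULT, evict 6, frames=[1,3] (faults so far: 8)
  step 10: ref 4 -> FAULT, evict 1, frames=[4,3] (faults so far: 9)
  step 11: ref 6 -> FAULT, evict 3, frames=[4,6] (faults so far: 10)
  step 12: ref 3 -> FAULT, evict 4, frames=[3,6] (faults so far: 11)
  step 13: ref 3 -> HIT, frames=[3,6] (faults so far: 11)
  step 14: ref 3 -> HIT, frames=[3,6] (faults so far: 11)
  step 15: ref 3 -> HIT, frames=[3,6] (faults so far: 11)
  LRU total faults: 11
--- Optimal ---
  step 0: ref 1 -> FAULT, frames=[1,-] (faults so far: 1)
  step 1: ref 4 -> FAULT, frames=[1,4] (faults so far: 2)
  step 2: ref 5 -> FAULT, evict 1, frames=[5,4] (faults so far: 3)
  step 3: ref 2 -> FAULT, evict 4, frames=[5,2] (faults so far: 4)
  step 4: ref 5 -> HIT, frames=[5,2] (faults so far: 4)
  step 5: ref 2 -> HIT, frames=[5,2] (faults so far: 4)
  step 6: ref 4 -> FAULT, evict 2, frames=[5,4] (faults so far: 5)
  step 7: ref 6 -> FAULT, evict 5, frames=[6,4] (faults so far: 6)
  step 8: ref 1 -> FAULT, evict 6, frames=[1,4] (faults so far: 7)
  step 9: ref 3 -> FAULT, evict 1, frames=[3,4] (faults so far: 8)
  step 10: ref 4 -> HIT, frames=[3,4] (faults so far: 8)
  step 11: ref 6 -> FAULT, evict 4, frames=[3,6] (faults so far: 9)
  step 12: ref 3 -> HIT, frames=[3,6] (faults so far: 9)
  step 13: ref 3 -> HIT, frames=[3,6] (faults so far: 9)
  step 14: ref 3 -> HIT, frames=[3,6] (faults so far: 9)
  step 15: ref 3 -> HIT, frames=[3,6] (faults so far: 9)
  Optimal total faults: 9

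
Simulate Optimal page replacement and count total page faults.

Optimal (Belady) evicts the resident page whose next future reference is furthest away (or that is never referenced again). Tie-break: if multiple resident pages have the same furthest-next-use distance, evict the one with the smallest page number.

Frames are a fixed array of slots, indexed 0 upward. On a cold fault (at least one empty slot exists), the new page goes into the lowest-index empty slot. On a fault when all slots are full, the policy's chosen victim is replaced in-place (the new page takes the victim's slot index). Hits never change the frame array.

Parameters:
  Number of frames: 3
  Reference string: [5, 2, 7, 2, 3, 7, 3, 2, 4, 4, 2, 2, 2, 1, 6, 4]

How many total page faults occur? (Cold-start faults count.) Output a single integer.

Step 0: ref 5 → FAULT, frames=[5,-,-]
Step 1: ref 2 → FAULT, frames=[5,2,-]
Step 2: ref 7 → FAULT, frames=[5,2,7]
Step 3: ref 2 → HIT, frames=[5,2,7]
Step 4: ref 3 → FAULT (evict 5), frames=[3,2,7]
Step 5: ref 7 → HIT, frames=[3,2,7]
Step 6: ref 3 → HIT, frames=[3,2,7]
Step 7: ref 2 → HIT, frames=[3,2,7]
Step 8: ref 4 → FAULT (evict 3), frames=[4,2,7]
Step 9: ref 4 → HIT, frames=[4,2,7]
Step 10: ref 2 → HIT, frames=[4,2,7]
Step 11: ref 2 → HIT, frames=[4,2,7]
Step 12: ref 2 → HIT, frames=[4,2,7]
Step 13: ref 1 → FAULT (evict 2), frames=[4,1,7]
Step 14: ref 6 → FAULT (evict 1), frames=[4,6,7]
Step 15: ref 4 → HIT, frames=[4,6,7]
Total faults: 7

Answer: 7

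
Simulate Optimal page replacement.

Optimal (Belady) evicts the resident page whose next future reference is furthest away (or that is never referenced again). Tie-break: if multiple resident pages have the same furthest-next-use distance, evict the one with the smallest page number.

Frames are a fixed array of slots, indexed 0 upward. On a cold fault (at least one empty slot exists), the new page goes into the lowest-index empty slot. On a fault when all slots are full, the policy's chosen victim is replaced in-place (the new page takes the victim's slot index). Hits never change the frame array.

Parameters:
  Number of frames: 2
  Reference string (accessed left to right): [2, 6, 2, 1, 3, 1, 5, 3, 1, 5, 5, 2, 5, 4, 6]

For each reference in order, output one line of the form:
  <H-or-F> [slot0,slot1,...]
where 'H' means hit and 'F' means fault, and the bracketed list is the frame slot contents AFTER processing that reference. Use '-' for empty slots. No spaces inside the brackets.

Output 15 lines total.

F [2,-]
F [2,6]
H [2,6]
F [2,1]
F [3,1]
H [3,1]
F [3,5]
H [3,5]
F [1,5]
H [1,5]
H [1,5]
F [2,5]
H [2,5]
F [4,5]
F [6,5]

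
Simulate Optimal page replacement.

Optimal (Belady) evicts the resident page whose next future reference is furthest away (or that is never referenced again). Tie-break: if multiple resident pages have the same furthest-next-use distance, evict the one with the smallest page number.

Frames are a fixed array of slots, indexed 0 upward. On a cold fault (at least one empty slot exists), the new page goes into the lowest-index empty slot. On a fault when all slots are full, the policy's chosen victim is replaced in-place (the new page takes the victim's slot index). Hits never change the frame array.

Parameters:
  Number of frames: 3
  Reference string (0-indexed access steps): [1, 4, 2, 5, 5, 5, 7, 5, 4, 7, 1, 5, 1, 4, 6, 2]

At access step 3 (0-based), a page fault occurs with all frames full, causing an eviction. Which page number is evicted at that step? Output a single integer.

Step 0: ref 1 -> FAULT, frames=[1,-,-]
Step 1: ref 4 -> FAULT, frames=[1,4,-]
Step 2: ref 2 -> FAULT, frames=[1,4,2]
Step 3: ref 5 -> FAULT, evict 2, frames=[1,4,5]
At step 3: evicted page 2

Answer: 2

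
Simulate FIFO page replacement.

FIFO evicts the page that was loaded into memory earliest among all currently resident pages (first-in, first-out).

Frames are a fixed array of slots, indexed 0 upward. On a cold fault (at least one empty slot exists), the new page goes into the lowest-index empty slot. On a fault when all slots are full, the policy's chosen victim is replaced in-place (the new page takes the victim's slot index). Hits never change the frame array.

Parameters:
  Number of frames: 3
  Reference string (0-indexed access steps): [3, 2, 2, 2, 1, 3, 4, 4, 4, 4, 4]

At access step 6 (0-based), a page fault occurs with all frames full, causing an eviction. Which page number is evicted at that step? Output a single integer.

Step 0: ref 3 -> FAULT, frames=[3,-,-]
Step 1: ref 2 -> FAULT, frames=[3,2,-]
Step 2: ref 2 -> HIT, frames=[3,2,-]
Step 3: ref 2 -> HIT, frames=[3,2,-]
Step 4: ref 1 -> FAULT, frames=[3,2,1]
Step 5: ref 3 -> HIT, frames=[3,2,1]
Step 6: ref 4 -> FAULT, evict 3, frames=[4,2,1]
At step 6: evicted page 3

Answer: 3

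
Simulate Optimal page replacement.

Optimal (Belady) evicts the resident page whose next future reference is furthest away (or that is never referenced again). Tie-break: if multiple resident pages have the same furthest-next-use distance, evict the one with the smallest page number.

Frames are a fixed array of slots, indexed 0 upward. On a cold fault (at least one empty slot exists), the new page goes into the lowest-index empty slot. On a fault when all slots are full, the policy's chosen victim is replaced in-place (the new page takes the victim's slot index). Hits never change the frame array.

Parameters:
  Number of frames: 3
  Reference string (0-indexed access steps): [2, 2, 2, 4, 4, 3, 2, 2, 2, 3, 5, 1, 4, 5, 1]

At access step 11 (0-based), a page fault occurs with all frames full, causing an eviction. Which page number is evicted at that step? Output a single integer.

Step 0: ref 2 -> FAULT, frames=[2,-,-]
Step 1: ref 2 -> HIT, frames=[2,-,-]
Step 2: ref 2 -> HIT, frames=[2,-,-]
Step 3: ref 4 -> FAULT, frames=[2,4,-]
Step 4: ref 4 -> HIT, frames=[2,4,-]
Step 5: ref 3 -> FAULT, frames=[2,4,3]
Step 6: ref 2 -> HIT, frames=[2,4,3]
Step 7: ref 2 -> HIT, frames=[2,4,3]
Step 8: ref 2 -> HIT, frames=[2,4,3]
Step 9: ref 3 -> HIT, frames=[2,4,3]
Step 10: ref 5 -> FAULT, evict 2, frames=[5,4,3]
Step 11: ref 1 -> FAULT, evict 3, frames=[5,4,1]
At step 11: evicted page 3

Answer: 3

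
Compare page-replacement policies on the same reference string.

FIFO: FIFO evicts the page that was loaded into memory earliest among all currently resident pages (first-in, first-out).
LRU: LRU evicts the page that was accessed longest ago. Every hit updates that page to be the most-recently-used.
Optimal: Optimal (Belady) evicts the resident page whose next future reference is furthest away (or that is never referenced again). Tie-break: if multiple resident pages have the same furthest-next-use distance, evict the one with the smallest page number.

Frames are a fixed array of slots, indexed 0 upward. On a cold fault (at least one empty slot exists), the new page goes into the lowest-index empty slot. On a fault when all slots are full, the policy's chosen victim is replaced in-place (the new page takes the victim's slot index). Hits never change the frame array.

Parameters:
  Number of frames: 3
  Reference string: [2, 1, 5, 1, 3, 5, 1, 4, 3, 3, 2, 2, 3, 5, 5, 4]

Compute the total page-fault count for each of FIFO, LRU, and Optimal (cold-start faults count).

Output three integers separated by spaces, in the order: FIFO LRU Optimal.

--- FIFO ---
  step 0: ref 2 -> FAULT, frames=[2,-,-] (faults so far: 1)
  step 1: ref 1 -> FAULT, frames=[2,1,-] (faults so far: 2)
  step 2: ref 5 -> FAULT, frames=[2,1,5] (faults so far: 3)
  step 3: ref 1 -> HIT, frames=[2,1,5] (faults so far: 3)
  step 4: ref 3 -> FAULT, evict 2, frames=[3,1,5] (faults so far: 4)
  step 5: ref 5 -> HIT, frames=[3,1,5] (faults so far: 4)
  step 6: ref 1 -> HIT, frames=[3,1,5] (faults so far: 4)
  step 7: ref 4 -> FAULT, evict 1, frames=[3,4,5] (faults so far: 5)
  step 8: ref 3 -> HIT, frames=[3,4,5] (faults so far: 5)
  step 9: ref 3 -> HIT, frames=[3,4,5] (faults so far: 5)
  step 10: ref 2 -> FAULT, evict 5, frames=[3,4,2] (faults so far: 6)
  step 11: ref 2 -> HIT, frames=[3,4,2] (faults so far: 6)
  step 12: ref 3 -> HIT, frames=[3,4,2] (faults so far: 6)
  step 13: ref 5 -> FAULT, evict 3, frames=[5,4,2] (faults so far: 7)
  step 14: ref 5 -> HIT, frames=[5,4,2] (faults so far: 7)
  step 15: ref 4 -> HIT, frames=[5,4,2] (faults so far: 7)
  FIFO total faults: 7
--- LRU ---
  step 0: ref 2 -> FAULT, frames=[2,-,-] (faults so far: 1)
  step 1: ref 1 -> FAULT, frames=[2,1,-] (faults so far: 2)
  step 2: ref 5 -> FAULT, frames=[2,1,5] (faults so far: 3)
  step 3: ref 1 -> HIT, frames=[2,1,5] (faults so far: 3)
  step 4: ref 3 -> FAULT, evict 2, frames=[3,1,5] (faults so far: 4)
  step 5: ref 5 -> HIT, frames=[3,1,5] (faults so far: 4)
  step 6: ref 1 -> HIT, frames=[3,1,5] (faults so far: 4)
  step 7: ref 4 -> FAULT, evict 3, frames=[4,1,5] (faults so far: 5)
  step 8: ref 3 -> FAULT, evict 5, frames=[4,1,3] (faults so far: 6)
  step 9: ref 3 -> HIT, frames=[4,1,3] (faults so far: 6)
  step 10: ref 2 -> FAULT, evict 1, frames=[4,2,3] (faults so far: 7)
  step 11: ref 2 -> HIT, frames=[4,2,3] (faults so far: 7)
  step 12: ref 3 -> HIT, frames=[4,2,3] (faults so far: 7)
  step 13: ref 5 -> FAULT, evict 4, frames=[5,2,3] (faults so far: 8)
  step 14: ref 5 -> HIT, frames=[5,2,3] (faults so far: 8)
  step 15: ref 4 -> FAULT, evict 2, frames=[5,4,3] (faults so far: 9)
  LRU total faults: 9
--- Optimal ---
  step 0: ref 2 -> FAULT, frames=[2,-,-] (faults so far: 1)
  step 1: ref 1 -> FAULT, frames=[2,1,-] (faults so far: 2)
  step 2: ref 5 -> FAULT, frames=[2,1,5] (faults so far: 3)
  step 3: ref 1 -> HIT, frames=[2,1,5] (faults so far: 3)
  step 4: ref 3 -> FAULT, evict 2, frames=[3,1,5] (faults so far: 4)
  step 5: ref 5 -> HIT, frames=[3,1,5] (faults so far: 4)
  step 6: ref 1 -> HIT, frames=[3,1,5] (faults so far: 4)
  step 7: ref 4 -> FAULT, evict 1, frames=[3,4,5] (faults so far: 5)
  step 8: ref 3 -> HIT, frames=[3,4,5] (faults so far: 5)
  step 9: ref 3 -> HIT, frames=[3,4,5] (faults so far: 5)
  step 10: ref 2 -> FAULT, evict 4, frames=[3,2,5] (faults so far: 6)
  step 11: ref 2 -> HIT, frames=[3,2,5] (faults so far: 6)
  step 12: ref 3 -> HIT, frames=[3,2,5] (faults so far: 6)
  step 13: ref 5 -> HIT, frames=[3,2,5] (faults so far: 6)
  step 14: ref 5 -> HIT, frames=[3,2,5] (faults so far: 6)
  step 15: ref 4 -> FAULT, evict 2, frames=[3,4,5] (faults so far: 7)
  Optimal total faults: 7

Answer: 7 9 7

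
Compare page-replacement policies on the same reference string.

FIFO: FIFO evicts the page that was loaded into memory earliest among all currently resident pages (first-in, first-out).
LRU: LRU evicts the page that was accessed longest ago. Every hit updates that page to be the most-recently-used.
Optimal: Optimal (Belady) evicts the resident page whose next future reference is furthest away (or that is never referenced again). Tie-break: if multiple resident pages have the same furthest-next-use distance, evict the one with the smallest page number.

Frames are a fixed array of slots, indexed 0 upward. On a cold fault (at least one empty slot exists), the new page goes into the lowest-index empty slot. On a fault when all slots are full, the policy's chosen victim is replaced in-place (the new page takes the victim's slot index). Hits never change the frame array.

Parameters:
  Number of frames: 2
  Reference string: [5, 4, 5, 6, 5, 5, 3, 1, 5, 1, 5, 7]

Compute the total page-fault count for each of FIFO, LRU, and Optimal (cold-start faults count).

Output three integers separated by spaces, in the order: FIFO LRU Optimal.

--- FIFO ---
  step 0: ref 5 -> FAULT, frames=[5,-] (faults so far: 1)
  step 1: ref 4 -> FAULT, frames=[5,4] (faults so far: 2)
  step 2: ref 5 -> HIT, frames=[5,4] (faults so far: 2)
  step 3: ref 6 -> FAULT, evict 5, frames=[6,4] (faults so far: 3)
  step 4: ref 5 -> FAULT, evict 4, frames=[6,5] (faults so far: 4)
  step 5: ref 5 -> HIT, frames=[6,5] (faults so far: 4)
  step 6: ref 3 -> FAULT, evict 6, frames=[3,5] (faults so far: 5)
  step 7: ref 1 -> FAULT, evict 5, frames=[3,1] (faults so far: 6)
  step 8: ref 5 -> FAULT, evict 3, frames=[5,1] (faults so far: 7)
  step 9: ref 1 -> HIT, frames=[5,1] (faults so far: 7)
  step 10: ref 5 -> HIT, frames=[5,1] (faults so far: 7)
  step 11: ref 7 -> FAULT, evict 1, frames=[5,7] (faults so far: 8)
  FIFO total faults: 8
--- LRU ---
  step 0: ref 5 -> FAULT, frames=[5,-] (faults so far: 1)
  step 1: ref 4 -> FAULT, frames=[5,4] (faults so far: 2)
  step 2: ref 5 -> HIT, frames=[5,4] (faults so far: 2)
  step 3: ref 6 -> FAULT, evict 4, frames=[5,6] (faults so far: 3)
  step 4: ref 5 -> HIT, frames=[5,6] (faults so far: 3)
  step 5: ref 5 -> HIT, frames=[5,6] (faults so far: 3)
  step 6: ref 3 -> FAULT, evict 6, frames=[5,3] (faults so far: 4)
  step 7: ref 1 -> FAULT, evict 5, frames=[1,3] (faults so far: 5)
  step 8: ref 5 -> FAULT, evict 3, frames=[1,5] (faults so far: 6)
  step 9: ref 1 -> HIT, frames=[1,5] (faults so far: 6)
  step 10: ref 5 -> HIT, frames=[1,5] (faults so far: 6)
  step 11: ref 7 -> FAULT, evict 1, frames=[7,5] (faults so far: 7)
  LRU total faults: 7
--- Optimal ---
  step 0: ref 5 -> FAULT, frames=[5,-] (faults so far: 1)
  step 1: ref 4 -> FAULT, frames=[5,4] (faults so far: 2)
  step 2: ref 5 -> HIT, frames=[5,4] (faults so far: 2)
  step 3: ref 6 -> FAULT, evict 4, frames=[5,6] (faults so far: 3)
  step 4: ref 5 -> HIT, frames=[5,6] (faults so far: 3)
  step 5: ref 5 -> HIT, frames=[5,6] (faults so far: 3)
  step 6: ref 3 -> FAULT, evict 6, frames=[5,3] (faults so far: 4)
  step 7: ref 1 -> FAULT, evict 3, frames=[5,1] (faults so far: 5)
  step 8: ref 5 -> HIT, frames=[5,1] (faults so far: 5)
  step 9: ref 1 -> HIT, frames=[5,1] (faults so far: 5)
  step 10: ref 5 -> HIT, frames=[5,1] (faults so far: 5)
  step 11: ref 7 -> FAULT, evict 1, frames=[5,7] (faults so far: 6)
  Optimal total faults: 6

Answer: 8 7 6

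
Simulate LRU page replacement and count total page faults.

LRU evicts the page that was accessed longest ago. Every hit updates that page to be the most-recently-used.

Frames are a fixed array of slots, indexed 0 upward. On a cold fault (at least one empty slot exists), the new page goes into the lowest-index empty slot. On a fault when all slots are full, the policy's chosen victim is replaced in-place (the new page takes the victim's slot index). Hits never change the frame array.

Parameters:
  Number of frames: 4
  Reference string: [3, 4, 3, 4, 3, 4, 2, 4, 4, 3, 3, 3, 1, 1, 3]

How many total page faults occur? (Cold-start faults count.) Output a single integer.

Answer: 4

Derivation:
Step 0: ref 3 → FAULT, frames=[3,-,-,-]
Step 1: ref 4 → FAULT, frames=[3,4,-,-]
Step 2: ref 3 → HIT, frames=[3,4,-,-]
Step 3: ref 4 → HIT, frames=[3,4,-,-]
Step 4: ref 3 → HIT, frames=[3,4,-,-]
Step 5: ref 4 → HIT, frames=[3,4,-,-]
Step 6: ref 2 → FAULT, frames=[3,4,2,-]
Step 7: ref 4 → HIT, frames=[3,4,2,-]
Step 8: ref 4 → HIT, frames=[3,4,2,-]
Step 9: ref 3 → HIT, frames=[3,4,2,-]
Step 10: ref 3 → HIT, frames=[3,4,2,-]
Step 11: ref 3 → HIT, frames=[3,4,2,-]
Step 12: ref 1 → FAULT, frames=[3,4,2,1]
Step 13: ref 1 → HIT, frames=[3,4,2,1]
Step 14: ref 3 → HIT, frames=[3,4,2,1]
Total faults: 4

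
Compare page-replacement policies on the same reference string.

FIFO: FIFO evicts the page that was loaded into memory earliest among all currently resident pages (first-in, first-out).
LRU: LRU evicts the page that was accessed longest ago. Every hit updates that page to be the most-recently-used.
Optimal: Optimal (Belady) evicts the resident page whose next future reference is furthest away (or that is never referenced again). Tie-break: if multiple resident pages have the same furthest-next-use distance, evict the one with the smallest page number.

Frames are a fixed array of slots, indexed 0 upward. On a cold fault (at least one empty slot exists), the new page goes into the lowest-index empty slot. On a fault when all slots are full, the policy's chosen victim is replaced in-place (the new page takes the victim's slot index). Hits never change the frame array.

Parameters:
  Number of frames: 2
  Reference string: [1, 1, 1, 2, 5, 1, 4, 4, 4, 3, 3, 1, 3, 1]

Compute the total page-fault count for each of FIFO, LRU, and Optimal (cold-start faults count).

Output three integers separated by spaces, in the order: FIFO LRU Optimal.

--- FIFO ---
  step 0: ref 1 -> FAULT, frames=[1,-] (faults so far: 1)
  step 1: ref 1 -> HIT, frames=[1,-] (faults so far: 1)
  step 2: ref 1 -> HIT, frames=[1,-] (faults so far: 1)
  step 3: ref 2 -> FAULT, frames=[1,2] (faults so far: 2)
  step 4: ref 5 -> FAULT, evict 1, frames=[5,2] (faults so far: 3)
  step 5: ref 1 -> FAULT, evict 2, frames=[5,1] (faults so far: 4)
  step 6: ref 4 -> FAULT, evict 5, frames=[4,1] (faults so far: 5)
  step 7: ref 4 -> HIT, frames=[4,1] (faults so far: 5)
  step 8: ref 4 -> HIT, frames=[4,1] (faults so far: 5)
  step 9: ref 3 -> FAULT, evict 1, frames=[4,3] (faults so far: 6)
  step 10: ref 3 -> HIT, frames=[4,3] (faults so far: 6)
  step 11: ref 1 -> FAULT, evict 4, frames=[1,3] (faults so far: 7)
  step 12: ref 3 -> HIT, frames=[1,3] (faults so far: 7)
  step 13: ref 1 -> HIT, frames=[1,3] (faults so far: 7)
  FIFO total faults: 7
--- LRU ---
  step 0: ref 1 -> FAULT, frames=[1,-] (faults so far: 1)
  step 1: ref 1 -> HIT, frames=[1,-] (faults so far: 1)
  step 2: ref 1 -> HIT, frames=[1,-] (faults so far: 1)
  step 3: ref 2 -> FAULT, frames=[1,2] (faults so far: 2)
  step 4: ref 5 -> FAULT, evict 1, frames=[5,2] (faults so far: 3)
  step 5: ref 1 -> FAULT, evict 2, frames=[5,1] (faults so far: 4)
  step 6: ref 4 -> FAULT, evict 5, frames=[4,1] (faults so far: 5)
  step 7: ref 4 -> HIT, frames=[4,1] (faults so far: 5)
  step 8: ref 4 -> HIT, frames=[4,1] (faults so far: 5)
  step 9: ref 3 -> FAULT, evict 1, frames=[4,3] (faults so far: 6)
  step 10: ref 3 -> HIT, frames=[4,3] (faults so far: 6)
  step 11: ref 1 -> FAULT, evict 4, frames=[1,3] (faults so far: 7)
  step 12: ref 3 -> HIT, frames=[1,3] (faults so far: 7)
  step 13: ref 1 -> HIT, frames=[1,3] (faults so far: 7)
  LRU total faults: 7
--- Optimal ---
  step 0: ref 1 -> FAULT, frames=[1,-] (faults so far: 1)
  step 1: ref 1 -> HIT, frames=[1,-] (faults so far: 1)
  step 2: ref 1 -> HIT, frames=[1,-] (faults so far: 1)
  step 3: ref 2 -> FAULT, frames=[1,2] (faults so far: 2)
  step 4: ref 5 -> FAULT, evict 2, frames=[1,5] (faults so far: 3)
  step 5: ref 1 -> HIT, frames=[1,5] (faults so far: 3)
  step 6: ref 4 -> FAULT, evict 5, frames=[1,4] (faults so far: 4)
  step 7: ref 4 -> HIT, frames=[1,4] (faults so far: 4)
  step 8: ref 4 -> HIT, frames=[1,4] (faults so far: 4)
  step 9: ref 3 -> FAULT, evict 4, frames=[1,3] (faults so far: 5)
  step 10: ref 3 -> HIT, frames=[1,3] (faults so far: 5)
  step 11: ref 1 -> HIT, frames=[1,3] (faults so far: 5)
  step 12: ref 3 -> HIT, frames=[1,3] (faults so far: 5)
  step 13: ref 1 -> HIT, frames=[1,3] (faults so far: 5)
  Optimal total faults: 5

Answer: 7 7 5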